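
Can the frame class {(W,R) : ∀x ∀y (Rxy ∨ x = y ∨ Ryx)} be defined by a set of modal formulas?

Not definable by any modal formula

Any modally definable frame class is closed under disjoint unions.
Take 2 disjoint single-world reflexive frames: each is trivially connected, but their disjoint union has 2 worlds with no edge between distinct components, so it is not connected.
So no modal formula (or set of formulas) defines exactly the connected frames.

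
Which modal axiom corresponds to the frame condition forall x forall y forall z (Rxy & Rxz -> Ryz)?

This is the Euclidean property; the standard corresponding axiom is 5: ◇s → □◇s.
Suppose ◇s→□◇s is valid. Take Rxy, Rxz and set V(s)={y}. Then ◇s at x, so □◇s at x, so ◇s at z, so some w with Rzw has s; w=y, i.e. Rzy. By symmetry of the argument, Ryz.

◇s → □◇s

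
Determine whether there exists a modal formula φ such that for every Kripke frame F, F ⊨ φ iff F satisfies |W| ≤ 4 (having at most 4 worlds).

Any modally definable frame class is closed under disjoint unions.
Any modal formula valid on each of 5 disjoint one-world frames is valid on their disjoint union (validity is preserved under disjoint unions). Each one-world frame has |W|=1≤4, but the union has |W|=5.
So the class is not modally definable.

No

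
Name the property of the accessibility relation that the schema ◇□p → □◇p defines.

Suppose ◇□p→□◇p is valid. Take Rxy, Rxz and set V(p)={w : Ryw}. Then □p at y so ◇□p at x, so □◇p at x, so ◇p at z, giving w with Rzw and Ryw.

convergence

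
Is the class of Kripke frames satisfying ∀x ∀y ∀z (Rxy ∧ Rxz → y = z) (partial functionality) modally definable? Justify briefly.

Yes, by ◇r → □r

The condition is partial functionality. A defining modal formula is ◇r → □r.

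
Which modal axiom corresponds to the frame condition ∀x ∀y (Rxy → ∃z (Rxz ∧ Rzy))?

□□p → □p

This is density; the standard corresponding axiom is C4: □□p → □p.
Suppose □□p→□p is valid. Take Rxy and set V(p)={w : xR²w}. Then □□p at x, so □p at x, so p at y, i.e. ∃z(Rxz∧Rzy).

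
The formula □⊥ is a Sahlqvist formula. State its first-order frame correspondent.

emptiness of R

□⊥ is valid iff no world has any successor (otherwise □⊥ fails at any world with one).
Conversely, on a frame with emptiness of R the schema holds at every world under every valuation.
So the correspondent is emptiness of R.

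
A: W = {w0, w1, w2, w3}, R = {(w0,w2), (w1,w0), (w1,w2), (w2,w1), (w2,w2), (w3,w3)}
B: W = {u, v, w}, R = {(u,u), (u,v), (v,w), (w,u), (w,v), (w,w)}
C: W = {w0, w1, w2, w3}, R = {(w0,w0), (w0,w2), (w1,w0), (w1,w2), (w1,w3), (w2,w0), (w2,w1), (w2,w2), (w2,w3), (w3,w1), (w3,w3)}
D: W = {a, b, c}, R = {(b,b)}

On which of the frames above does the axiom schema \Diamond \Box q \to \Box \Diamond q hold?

This is the axiom for convergence; its first-order frame correspondent is \forall x \forall y \forall z (Rxy \wedge Rxz \to \exists w (Ryw \wedge Rzw)).
A: holds.
B: fails — Ruv and Ruu but v and u have no common successor.
C: fails — Rw1w0 and Rw1w3 but w0 and w3 have no common successor.
D: holds.
Valid on: A, D.

A, D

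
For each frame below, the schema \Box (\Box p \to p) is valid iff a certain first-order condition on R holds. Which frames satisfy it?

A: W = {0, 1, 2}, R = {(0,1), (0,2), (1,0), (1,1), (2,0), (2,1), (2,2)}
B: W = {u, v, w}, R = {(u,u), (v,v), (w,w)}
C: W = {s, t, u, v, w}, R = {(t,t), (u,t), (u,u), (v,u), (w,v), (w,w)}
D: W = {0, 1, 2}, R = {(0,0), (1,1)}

B, D

The schema corresponds to shift-reflexivity: \forall x \forall y (Rxy \to Ryy).
A: fails — R10 but not R00.
B: holds.
C: fails — Rwv but not Rvv.
D: holds.
Valid on: B, D.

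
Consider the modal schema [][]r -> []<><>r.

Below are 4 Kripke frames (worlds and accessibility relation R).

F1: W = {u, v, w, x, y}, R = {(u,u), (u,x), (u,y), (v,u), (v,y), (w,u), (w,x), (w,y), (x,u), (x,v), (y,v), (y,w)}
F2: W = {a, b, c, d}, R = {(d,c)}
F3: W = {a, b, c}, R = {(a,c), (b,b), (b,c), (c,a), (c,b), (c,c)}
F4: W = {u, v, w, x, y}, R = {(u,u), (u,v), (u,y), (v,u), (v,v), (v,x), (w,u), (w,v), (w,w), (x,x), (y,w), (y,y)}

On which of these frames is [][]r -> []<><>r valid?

The schema corresponds to a generalized confluence (Geach) condition: forall x forall z (xRz -> exists w (x R^2 w & z R^2 w)).
F1: satisfies the condition.
F2: fails — dRc but no w with dR²w and cR²w.
F3: satisfies the condition.
F4: satisfies the condition.

F1, F3, F4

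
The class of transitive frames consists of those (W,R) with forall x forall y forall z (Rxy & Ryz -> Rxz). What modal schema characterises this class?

The condition is transitivity. The 4 schema □s → □□s defines it.
Suppose □s→□□s is valid. Take Rxy, Ryz and set V(s)={w : Rxw}. Then □s at x, so □□s at x, so □s at y, so s at z, i.e. Rxz.

□s → □□s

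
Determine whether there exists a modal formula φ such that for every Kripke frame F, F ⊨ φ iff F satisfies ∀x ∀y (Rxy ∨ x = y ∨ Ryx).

Modal frame validity is preserved under disjoint unions.
Take 4 disjoint single-world reflexive frames: each is trivially connected, but their disjoint union has 4 worlds with no edge between distinct components, so it is not connected.
Hence connectedness of R is not modally definable.

No — not modally definable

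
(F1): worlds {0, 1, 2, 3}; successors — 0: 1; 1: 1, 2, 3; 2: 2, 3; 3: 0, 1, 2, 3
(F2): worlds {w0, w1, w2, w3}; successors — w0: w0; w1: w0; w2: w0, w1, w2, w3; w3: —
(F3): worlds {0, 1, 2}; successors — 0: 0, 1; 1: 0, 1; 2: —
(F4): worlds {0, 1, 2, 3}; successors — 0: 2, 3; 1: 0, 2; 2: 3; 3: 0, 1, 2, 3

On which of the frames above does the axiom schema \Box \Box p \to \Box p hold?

The schema corresponds to density: \forall x \forall y (Rxy \to \exists z (Rxz \wedge Rzy)).
(F1): satisfies the condition.
(F2): satisfies the condition.
(F3): satisfies the condition.
(F4): fails — R10 but no z with R1z and Rz0.
Valid on: (F1), (F2), (F3).

(F1), (F2), (F3)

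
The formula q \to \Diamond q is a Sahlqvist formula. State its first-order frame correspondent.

This is a form of the T axiom.
It corresponds to reflexivity: \forall x Rxx.

reflexivity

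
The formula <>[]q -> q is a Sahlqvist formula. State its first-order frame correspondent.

This schema is equivalent to the B axiom q → □◇q.
It corresponds to symmetry: forall x forall y (Rxy -> Ryx).

symmetry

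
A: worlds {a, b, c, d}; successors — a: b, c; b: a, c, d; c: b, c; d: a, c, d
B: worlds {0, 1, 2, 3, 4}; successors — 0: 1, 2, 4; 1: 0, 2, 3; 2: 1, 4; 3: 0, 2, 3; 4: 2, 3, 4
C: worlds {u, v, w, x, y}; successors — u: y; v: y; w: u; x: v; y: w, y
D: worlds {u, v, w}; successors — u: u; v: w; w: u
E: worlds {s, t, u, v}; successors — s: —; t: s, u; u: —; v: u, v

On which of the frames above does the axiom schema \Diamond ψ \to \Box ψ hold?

D

This is the axiom for partial functionality; its first-order frame correspondent is \forall x \forall y \forall z (Rxy \wedge Rxz \to y = z).
A: fails — a sees both b and c.
B: fails — 0 sees both 1 and 2.
C: fails — y sees both w and y.
D: ✓.
E: fails — t sees both s and u.
Valid on: D.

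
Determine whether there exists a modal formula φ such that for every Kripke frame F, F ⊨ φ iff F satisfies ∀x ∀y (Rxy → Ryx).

The condition is symmetry. A defining modal formula is q → □◇q.
Suppose q→□◇q is valid. Take Rxy and set V(q)={x}. Then q at x, so □◇q at x, so ◇q at y, so some z with Ryz has q; z=x, i.e. Ryx.

Definable; q → □◇q defines it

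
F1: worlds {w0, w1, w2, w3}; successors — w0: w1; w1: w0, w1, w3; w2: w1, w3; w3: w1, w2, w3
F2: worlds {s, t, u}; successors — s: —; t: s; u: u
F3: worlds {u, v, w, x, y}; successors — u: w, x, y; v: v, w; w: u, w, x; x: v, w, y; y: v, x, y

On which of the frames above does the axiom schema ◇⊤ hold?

This is the axiom for seriality; its first-order frame correspondent is ∀x ∃y Rxy.
F1: satisfies the condition.
F2: fails — world s has no successor.
F3: satisfies the condition.
Valid on: F1, F3.

F1, F3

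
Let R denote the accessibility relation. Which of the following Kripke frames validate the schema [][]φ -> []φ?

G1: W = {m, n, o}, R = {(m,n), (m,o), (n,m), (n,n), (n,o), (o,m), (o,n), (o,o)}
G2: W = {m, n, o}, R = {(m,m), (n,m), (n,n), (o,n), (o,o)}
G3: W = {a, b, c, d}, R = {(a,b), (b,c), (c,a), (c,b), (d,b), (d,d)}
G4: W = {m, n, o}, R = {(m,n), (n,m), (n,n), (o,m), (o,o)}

G1, G2, G4

This is the axiom for density; its first-order frame correspondent is forall x forall y (Rxy -> exists z (Rxz & Rzy)).
G1: satisfies the condition.
G2: satisfies the condition.
G3: fails — Rbc but no z with Rbz and Rzc.
G4: satisfies the condition.
Valid on: G1, G2, G4.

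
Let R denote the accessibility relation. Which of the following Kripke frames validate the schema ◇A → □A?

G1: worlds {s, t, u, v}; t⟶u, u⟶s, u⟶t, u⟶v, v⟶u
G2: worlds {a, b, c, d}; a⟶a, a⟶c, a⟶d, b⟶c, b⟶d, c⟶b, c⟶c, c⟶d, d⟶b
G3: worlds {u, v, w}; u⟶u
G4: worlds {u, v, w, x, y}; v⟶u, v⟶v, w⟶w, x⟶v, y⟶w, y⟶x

The schema corresponds to partial functionality: ∀x ∀y ∀z (Rxy ∧ Rxz → y = z).
G1: fails — u sees both s and t.
G2: fails — a sees both a and c.
G3: ✓.
G4: fails — v sees both u and v.
Valid on: G3.

G3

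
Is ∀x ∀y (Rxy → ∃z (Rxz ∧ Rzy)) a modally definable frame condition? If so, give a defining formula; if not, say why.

The condition is density. A defining modal formula is □□q → □q.
Suppose □□q→□q is valid. Take Rxy and set V(q)={w : xR²w}. Then □□q at x, so □q at x, so q at y, i.e. ∃z(Rxz∧Rzy).

Definable; □□q → □q defines it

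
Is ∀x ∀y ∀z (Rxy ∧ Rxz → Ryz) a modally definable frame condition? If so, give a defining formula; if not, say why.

Definable; ◇p → □◇p defines it

The condition is the Euclidean property. A defining modal formula is ◇p → □◇p.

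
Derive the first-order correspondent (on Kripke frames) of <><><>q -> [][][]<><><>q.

forall x forall y forall z ((x R^3 y & x R^3 z) -> exists w (y = w & z R^3 w))

This is a Sahlqvist (Geach-type) schema ◇^3□^0q → □^3◇^3q.
Minimal-valuation argument: fix x; take any y with xR^3y and any z with xR^3z. Set V(q) to the set of worlds R-reachable from y in exactly 0 steps. Then □^0q holds at y, so the antecedent holds at x; validity forces ◇^3q at z, giving a w with zR^3w and yR^0w.
First-order correspondent: forall x forall y forall z ((x R^3 y & x R^3 z) -> exists w (y = w & z R^3 w)).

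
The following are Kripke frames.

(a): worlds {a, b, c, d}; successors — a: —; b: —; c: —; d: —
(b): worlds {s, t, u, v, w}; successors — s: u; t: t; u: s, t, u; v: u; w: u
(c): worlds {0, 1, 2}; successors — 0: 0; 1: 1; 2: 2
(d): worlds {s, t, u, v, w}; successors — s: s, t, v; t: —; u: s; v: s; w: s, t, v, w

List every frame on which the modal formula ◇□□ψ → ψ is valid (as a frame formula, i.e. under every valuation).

(a), (c)

The schema corresponds to a generalized confluence (Geach) condition: ∀x ∀y (xRy → ∃w (yR²w ∧ x = w)).
(a): condition met.
(b): fails — uRt but no w* with tR²w* and u=w*.
(c): condition met.
(d): fails — sRt but no w* with tR²w* and s=w*.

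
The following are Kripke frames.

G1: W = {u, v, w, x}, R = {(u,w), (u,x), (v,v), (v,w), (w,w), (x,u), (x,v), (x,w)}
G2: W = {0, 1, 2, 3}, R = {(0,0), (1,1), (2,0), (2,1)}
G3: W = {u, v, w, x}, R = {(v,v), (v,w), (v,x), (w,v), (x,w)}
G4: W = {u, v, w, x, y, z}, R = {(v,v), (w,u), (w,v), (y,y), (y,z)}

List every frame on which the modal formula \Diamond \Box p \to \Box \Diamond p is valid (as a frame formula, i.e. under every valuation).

This is the axiom for convergence; its first-order frame correspondent is \forall x \forall y \forall z (Rxy \wedge Rxz \to \exists w (Ryw \wedge Rzw)).
G1: condition met.
G2: fails — R20 and R21 but 0 and 1 have no common successor.
G3: fails — Rvw and Rvx but w and x have no common successor.
G4: fails — Rwu and Rwu but u and u have no common successor.

G1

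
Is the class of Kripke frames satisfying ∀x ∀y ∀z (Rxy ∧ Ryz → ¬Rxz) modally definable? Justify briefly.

If a class were modally definable it would be closed under surjective bounded morphisms (Goldblatt–Thomason).
The 3-cycle (worlds 0,1,2 with 0→1→2→0) is intransitive. Mapping every world to a single reflexive point • is a surjective bounded morphism; the reflexive point is not intransitive (R••∧R•• but R••).
So no modal formula (or set of formulas) defines exactly the intransitive frames.

No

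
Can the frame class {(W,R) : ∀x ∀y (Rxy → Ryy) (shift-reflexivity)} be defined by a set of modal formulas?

The condition is shift-reflexivity. A defining modal formula is □(□q → q).
Suppose □(□q→q) is valid. Take Rxy and set V(q)={w : Ryw}. Then at y, □q holds; since □(□q→q) at x, □q→q at y, so q at y, i.e. Ryy.

Yes, by □(□q → q)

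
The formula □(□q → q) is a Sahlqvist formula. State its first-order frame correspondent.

shift-reflexivity

This schema is the T□ axiom.
It corresponds to shift-reflexivity: ∀x ∀y (Rxy → Ryy).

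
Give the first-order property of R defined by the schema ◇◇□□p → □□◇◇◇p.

This is a Sahlqvist (Geach-type) schema ◇^2□^2p → □^2◇^3p.
First-order correspondent: ∀x ∀y ∀z ((xR²y ∧ xR²z) → ∃w (yR²w ∧ zR³w)).

∀x ∀y ∀z ((xR²y ∧ xR²z) → ∃w (yR²w ∧ zR³w))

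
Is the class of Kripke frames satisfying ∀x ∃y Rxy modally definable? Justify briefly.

Yes — defined by □q → ◇q

This is a Sahlqvist condition; the D axiom □q → ◇q defines it.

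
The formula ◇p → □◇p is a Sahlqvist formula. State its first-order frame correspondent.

Suppose ◇p→□◇p is valid. Take Rxy, Rxz and set V(p)={y}. Then ◇p at x, so □◇p at x, so ◇p at z, so some w with Rzw has p; w=y, i.e. Rzy. By symmetry of the argument, Ryz.
The converse is a direct semantic check.
So the correspondent is the Euclidean property.

The Euclidean property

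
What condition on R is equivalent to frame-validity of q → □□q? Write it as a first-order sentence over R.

This is a Sahlqvist (Geach-type) schema ◇^0□^0q → □^2◇^0q.
Minimal-valuation argument: fix x; take any y with xR^0y and any z with xR^2z. Set V(q) to the set of worlds R-reachable from y in exactly 0 steps. Then □^0q holds at y, so the antecedent holds at x; validity forces ◇^0q at z, giving a w with zR^0w and yR^0w.
First-order correspondent: ∀x ∀z (xR²z → ∃w (x = w ∧ z = w)).

∀x ∀z (xR²z → ∃w (x = w ∧ z = w))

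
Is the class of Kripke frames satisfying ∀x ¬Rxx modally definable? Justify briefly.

Not definable by any modal formula

Modal frame validity is preserved under surjective bounded morphisms.
The 2-cycle (worlds a,b with a→b→a) is irreflexive, and the map sending every world to a single reflexive point • is a surjective bounded morphism (forth: every edge maps to (•,•); back: every world has a successor). So any modal formula valid on the 2-cycle is also valid on the reflexive point, which is not irreflexive.
Hence irreflexivity is not modally definable.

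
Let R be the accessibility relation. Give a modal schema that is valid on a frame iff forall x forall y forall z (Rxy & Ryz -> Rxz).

□r → □□r

The condition is transitivity. The 4 schema □r → □□r defines it.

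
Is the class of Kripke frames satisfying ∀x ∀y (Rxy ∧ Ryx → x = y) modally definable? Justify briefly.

If a class were modally definable it would be closed under surjective bounded morphisms (Goldblatt–Thomason).
The 8-cycle (worlds w0,w1,w2,w3,w4,w5,w6,w7 with w0→w1→w2→w3→w4→w5→w6→w7→w0) is antisymmetric. Sending even-indexed worlds to a and odd-indexed worlds to b is a surjective bounded morphism onto the two-world frame with a↔b, which is not antisymmetric.
So no modal formula (or set of formulas) defines exactly the antisymmetric frames.

Not definable by any modal formula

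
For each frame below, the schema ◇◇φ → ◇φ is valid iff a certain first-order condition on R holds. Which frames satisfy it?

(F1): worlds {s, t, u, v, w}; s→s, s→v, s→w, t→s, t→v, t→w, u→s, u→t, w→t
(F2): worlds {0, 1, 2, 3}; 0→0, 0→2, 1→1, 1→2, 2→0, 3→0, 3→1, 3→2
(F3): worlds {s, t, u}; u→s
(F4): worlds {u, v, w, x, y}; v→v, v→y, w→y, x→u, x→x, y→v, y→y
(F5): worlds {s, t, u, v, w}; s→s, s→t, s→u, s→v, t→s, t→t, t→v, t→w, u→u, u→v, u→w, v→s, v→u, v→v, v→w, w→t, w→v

The schema corresponds to transitivity: ∀x ∀y ∀z (Rxy ∧ Ryz → Rxz).
(F1): fails — Rwt and Rtv but not Rwv.
(F2): fails — R12 and R20 but not R10.
(F3): ✓.
(F4): fails — Rwy and Ryv but not Rwv.
(F5): fails — Ruv and Rvs but not Rus.
Valid on: (F3).

(F3)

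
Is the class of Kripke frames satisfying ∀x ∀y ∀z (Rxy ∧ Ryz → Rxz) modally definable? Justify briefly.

Yes, by □q → □□q

Yes: it is transitivity, defined by the 4 schema □q → □□q.
Suppose □q→□□q is valid. Take Rxy, Ryz and set V(q)={w : Rxw}. Then □q at x, so □□q at x, so □q at y, so q at z, i.e. Rxz.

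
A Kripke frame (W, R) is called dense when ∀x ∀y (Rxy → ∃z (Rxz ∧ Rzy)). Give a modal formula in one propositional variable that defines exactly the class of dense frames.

The condition is density. The C4 schema □□ψ → □ψ defines it.
Suppose □□ψ→□ψ is valid. Take Rxy and set V(ψ)={w : xR²w}. Then □□ψ at x, so □ψ at x, so ψ at y, i.e. ∃z(Rxz∧Rzy).

□□ψ → □ψ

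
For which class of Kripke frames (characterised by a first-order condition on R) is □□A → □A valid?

Suppose □□A→□A is valid. Take Rxy and set V(A)={w : xR²w}. Then □□A at x, so □A at x, so A at y, i.e. ∃z(Rxz∧Rzy).
Conversely, on a frame with density the schema holds at every world under every valuation.
Frame condition: ∀x ∀y (Rxy → ∃z (Rxz ∧ Rzy)).

density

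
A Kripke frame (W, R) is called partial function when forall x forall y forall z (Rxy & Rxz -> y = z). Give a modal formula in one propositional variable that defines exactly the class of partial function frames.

A defining formula is ◇r → □r (the CD axiom).
Suppose ◇r→□r is valid. Take Rxy, Rxz and set V(r)={y}. Then ◇r at x, so □r at x, so r at z, i.e. z=y.

◇r → □r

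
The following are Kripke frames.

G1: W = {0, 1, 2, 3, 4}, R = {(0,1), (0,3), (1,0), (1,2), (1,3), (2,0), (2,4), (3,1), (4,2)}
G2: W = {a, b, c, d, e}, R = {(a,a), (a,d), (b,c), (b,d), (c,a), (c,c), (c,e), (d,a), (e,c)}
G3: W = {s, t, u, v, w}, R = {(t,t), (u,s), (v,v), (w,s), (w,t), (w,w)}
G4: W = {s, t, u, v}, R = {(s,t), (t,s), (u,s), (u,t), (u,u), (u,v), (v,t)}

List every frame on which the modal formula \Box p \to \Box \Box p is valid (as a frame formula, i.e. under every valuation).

This is the axiom for transitivity; its first-order frame correspondent is \forall x \forall y \forall z (Rxy \wedge Ryz \to Rxz).
G1: fails — R10 and R01 but not R11.
G2: fails — Rbc and Rce but not Rbe.
G3: holds.
G4: fails — Rvt and Rts but not Rvs.

G3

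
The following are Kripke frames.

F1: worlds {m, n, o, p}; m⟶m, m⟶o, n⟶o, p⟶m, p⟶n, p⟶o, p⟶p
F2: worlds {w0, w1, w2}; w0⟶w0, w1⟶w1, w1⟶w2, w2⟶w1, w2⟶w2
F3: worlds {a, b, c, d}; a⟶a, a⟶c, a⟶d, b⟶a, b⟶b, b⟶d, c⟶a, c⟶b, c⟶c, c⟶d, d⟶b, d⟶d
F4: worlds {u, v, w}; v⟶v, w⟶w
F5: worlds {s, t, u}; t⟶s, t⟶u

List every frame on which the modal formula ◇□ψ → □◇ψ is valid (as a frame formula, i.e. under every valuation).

This is the axiom for convergence; its first-order frame correspondent is ∀x ∀y ∀z (Rxy ∧ Rxz → ∃w (Ryw ∧ Rzw)).
F1: fails — Rmo and Rmo but o and o have no common successor.
F2: condition met.
F3: condition met.
F4: condition met.
F5: fails — Rtu and Rtu but u and u have no common successor.

F2, F3, F4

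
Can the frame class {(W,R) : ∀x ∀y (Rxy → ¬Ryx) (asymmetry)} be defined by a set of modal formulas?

Any modally definable frame class is closed under surjective bounded morphisms.
The 3-cycle (worlds s,t,u with s→t→u→s) is asymmetric. Mapping every world to a single reflexive point • is a surjective bounded morphism, and the reflexive point is not asymmetric (R•• but asymmetry requires ¬R••).
Hence asymmetry is not modally definable.

Not modally definable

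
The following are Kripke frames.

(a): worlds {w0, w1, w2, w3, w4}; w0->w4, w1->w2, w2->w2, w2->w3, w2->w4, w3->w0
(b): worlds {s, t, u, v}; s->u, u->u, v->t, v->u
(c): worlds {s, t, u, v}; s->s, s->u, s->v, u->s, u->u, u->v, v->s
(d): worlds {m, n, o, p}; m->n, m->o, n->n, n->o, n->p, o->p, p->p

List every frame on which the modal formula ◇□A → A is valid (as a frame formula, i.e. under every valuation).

The schema corresponds to symmetry: ∀x ∀y (Rxy → Ryx).
(a): fails — Rw1w2 but not Rw2w1.
(b): fails — Rsu but not Rus.
(c): fails — Ruv but not Rvu.
(d): fails — Rop but not Rpo.
Valid on no frame.

none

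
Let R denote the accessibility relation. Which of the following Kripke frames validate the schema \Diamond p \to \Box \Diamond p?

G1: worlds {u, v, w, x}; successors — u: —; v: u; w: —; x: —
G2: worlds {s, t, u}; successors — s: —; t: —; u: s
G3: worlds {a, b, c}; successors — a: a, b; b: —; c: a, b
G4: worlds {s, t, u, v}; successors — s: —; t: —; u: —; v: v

The schema corresponds to the Euclidean property: \forall x \forall y \forall z (Rxy \wedge Rxz \to Ryz).
G1: fails — Rvu and Rvu but not Ruu.
G2: fails — Rus and Rus but not Rss.
G3: fails — Rab and Raa but not Rba.
G4: holds.

G4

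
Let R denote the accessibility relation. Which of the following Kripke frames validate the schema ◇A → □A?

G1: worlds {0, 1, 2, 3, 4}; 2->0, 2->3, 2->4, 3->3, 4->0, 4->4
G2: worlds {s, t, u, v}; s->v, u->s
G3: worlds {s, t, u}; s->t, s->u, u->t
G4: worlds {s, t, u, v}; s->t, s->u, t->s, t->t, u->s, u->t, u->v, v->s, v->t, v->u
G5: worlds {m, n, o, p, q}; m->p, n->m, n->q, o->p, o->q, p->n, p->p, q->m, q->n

G2

Frame correspondent (Sahlqvist): ∀x ∀y ∀z (Rxy ∧ Rxz → y = z) — i.e. partial functionality.
G1: fails — 2 sees both 0 and 3.
G2: satisfies the condition.
G3: fails — s sees both t and u.
G4: fails — s sees both t and u.
G5: fails — n sees both m and q.
Valid on: G2.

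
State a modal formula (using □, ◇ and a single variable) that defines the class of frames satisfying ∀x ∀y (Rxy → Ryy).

This is shift-reflexivity; the standard corresponding axiom is T□: □(□ψ → ψ).

□(□ψ → ψ)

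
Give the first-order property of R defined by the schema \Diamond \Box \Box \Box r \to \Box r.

This is a Sahlqvist (Geach-type) schema ◇^1□^3r → □^1◇^0r.
Minimal-valuation argument: fix x; take any y with xR^1y and any z with xR^1z. Set V(r) to the set of worlds R-reachable from y in exactly 3 steps. Then □^3r holds at y, so the antecedent holds at x; validity forces ◇^0r at z, giving a w with zR^0w and yR^3w.
First-order correspondent: \forall x \forall y \forall z ((xRy \wedge xRz) \to \exists w (y R^3 w \wedge z = w)).

\forall x \forall y \forall z ((xRy \wedge xRz) \to \exists w (y R^3 w \wedge z = w))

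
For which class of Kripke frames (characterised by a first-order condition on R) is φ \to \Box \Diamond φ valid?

This is the B axiom.
It corresponds to symmetry: \forall x \forall y (Rxy \to Ryx).

symmetry: \forall x \forall y (Rxy \to Ryx)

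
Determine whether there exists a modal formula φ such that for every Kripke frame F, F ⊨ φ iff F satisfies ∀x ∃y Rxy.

Yes — defined by □q → ◇q

The condition is seriality. A defining modal formula is □q → ◇q.
Suppose □q→◇q is valid. At any x set V(q)=W. Then □q at x, so ◇q at x, so x has a successor.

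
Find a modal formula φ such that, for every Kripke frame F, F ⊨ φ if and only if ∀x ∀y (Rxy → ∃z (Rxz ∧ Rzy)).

□□q → □q

The condition is density. The C4 schema □□q → □q defines it.
Suppose □□q→□q is valid. Take Rxy and set V(q)={w : xR²w}. Then □□q at x, so □q at x, so q at y, i.e. ∃z(Rxz∧Rzy).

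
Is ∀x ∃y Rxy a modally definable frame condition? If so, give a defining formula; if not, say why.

Yes, by □r → ◇r

Yes: it is seriality, defined by the D schema □r → ◇r.
Suppose □r→◇r is valid. At any x set V(r)=W. Then □r at x, so ◇r at x, so x has a successor.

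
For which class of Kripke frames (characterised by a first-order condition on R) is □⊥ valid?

□⊥ is valid iff no world has any successor (otherwise □⊥ fails at any world with one).
The converse is a direct semantic check.
Frame condition: ∀x ∀y ¬Rxy.

emptiness of R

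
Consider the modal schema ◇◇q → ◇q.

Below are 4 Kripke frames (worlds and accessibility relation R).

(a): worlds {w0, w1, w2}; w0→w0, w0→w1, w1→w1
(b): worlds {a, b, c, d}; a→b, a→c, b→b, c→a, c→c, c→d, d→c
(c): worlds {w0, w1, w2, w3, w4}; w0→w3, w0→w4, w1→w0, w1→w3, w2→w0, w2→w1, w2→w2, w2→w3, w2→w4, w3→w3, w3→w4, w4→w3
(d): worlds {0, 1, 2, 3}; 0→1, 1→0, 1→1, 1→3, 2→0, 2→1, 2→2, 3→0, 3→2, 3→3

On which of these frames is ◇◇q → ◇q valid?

(a)

The schema corresponds to transitivity: ∀x ∀y ∀z (Rxy ∧ Ryz → Rxz).
(a): ✓.
(b): fails — Rdc and Rcd but not Rdd.
(c): fails — Rw1w0 and Rw0w4 but not Rw1w4.
(d): fails — R32 and R21 but not R31.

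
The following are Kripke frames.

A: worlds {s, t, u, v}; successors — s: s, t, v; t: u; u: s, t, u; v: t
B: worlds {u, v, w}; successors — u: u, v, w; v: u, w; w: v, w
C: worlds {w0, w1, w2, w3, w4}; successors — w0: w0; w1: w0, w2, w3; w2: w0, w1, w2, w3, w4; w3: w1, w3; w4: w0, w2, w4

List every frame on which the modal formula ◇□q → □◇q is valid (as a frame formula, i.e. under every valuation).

B

This is the axiom for convergence; its first-order frame correspondent is ∀x ∀y ∀z (Rxy ∧ Rxz → ∃w (Ryw ∧ Rzw)).
A: fails — Rsv and Rst but v and t have no common successor.
B: satisfies the condition.
C: fails — Rw1w0 and Rw1w3 but w0 and w3 have no common successor.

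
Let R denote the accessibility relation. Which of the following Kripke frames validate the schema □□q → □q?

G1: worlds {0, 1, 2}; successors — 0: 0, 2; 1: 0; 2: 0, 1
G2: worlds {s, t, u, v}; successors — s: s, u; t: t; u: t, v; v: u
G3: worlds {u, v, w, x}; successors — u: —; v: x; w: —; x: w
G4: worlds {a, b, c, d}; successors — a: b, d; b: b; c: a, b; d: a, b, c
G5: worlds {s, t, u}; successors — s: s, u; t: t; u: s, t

This is the axiom for density; its first-order frame correspondent is ∀x ∀y (Rxy → ∃z (Rxz ∧ Rzy)).
G1: fails — R21 but no z with R2z and Rz1.
G2: fails — Ruv but no z with Ruz and Rzv.
G3: fails — Rxw but no z with Rxz and Rzw.
G4: fails — Rdc but no z with Rdz and Rzc.
G5: satisfies the condition.

G5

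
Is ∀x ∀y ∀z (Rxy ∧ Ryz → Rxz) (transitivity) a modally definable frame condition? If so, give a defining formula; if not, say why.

Yes — defined by □q → □□q

Yes: it is transitivity, defined by the 4 schema □q → □□q.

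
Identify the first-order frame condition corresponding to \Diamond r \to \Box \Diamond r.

Suppose ◇r→□◇r is valid. Take Rxy, Rxz and set V(r)={y}. Then ◇r at x, so □◇r at x, so ◇r at z, so some w with Rzw has r; w=y, i.e. Rzy. By symmetry of the argument, Ryz.

The Euclidean property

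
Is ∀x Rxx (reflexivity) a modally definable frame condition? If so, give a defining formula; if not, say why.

The condition is reflexivity. A defining modal formula is □p → p.
Suppose □p→p is valid. At any x set V(p)={w : Rxw}. Then □p holds at x, so p holds at x, i.e. Rxx.

Yes — defined by □p → p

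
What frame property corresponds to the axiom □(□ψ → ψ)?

Shift-reflexivity

Suppose □(□ψ→ψ) is valid. Take Rxy and set V(ψ)={w : Ryw}. Then at y, □ψ holds; since □(□ψ→ψ) at x, □ψ→ψ at y, so ψ at y, i.e. Ryy.
Conversely, on a frame with shift-reflexivity the schema holds at every world under every valuation.
So the correspondent is shift-reflexivity.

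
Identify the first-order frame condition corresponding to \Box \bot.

emptiness of R: \forall x \forall y \neg Rxy

□⊥ is valid iff no world has any successor (otherwise □⊥ fails at any world with one).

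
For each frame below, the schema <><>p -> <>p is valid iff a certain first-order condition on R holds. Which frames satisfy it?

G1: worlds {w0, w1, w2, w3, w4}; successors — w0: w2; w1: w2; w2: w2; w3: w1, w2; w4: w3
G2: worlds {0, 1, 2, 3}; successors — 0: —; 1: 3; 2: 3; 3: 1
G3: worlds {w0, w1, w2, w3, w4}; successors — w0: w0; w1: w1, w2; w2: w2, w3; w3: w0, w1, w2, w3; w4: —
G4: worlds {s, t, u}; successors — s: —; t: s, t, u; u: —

The schema corresponds to transitivity: forall x forall y forall z (Rxy & Ryz -> Rxz).
G1: fails — Rw4w3 and Rw3w1 but not Rw4w1.
G2: fails — R23 and R31 but not R21.
G3: fails — Rw1w2 and Rw2w3 but not Rw1w3.
G4: holds.
Valid on: G4.

G4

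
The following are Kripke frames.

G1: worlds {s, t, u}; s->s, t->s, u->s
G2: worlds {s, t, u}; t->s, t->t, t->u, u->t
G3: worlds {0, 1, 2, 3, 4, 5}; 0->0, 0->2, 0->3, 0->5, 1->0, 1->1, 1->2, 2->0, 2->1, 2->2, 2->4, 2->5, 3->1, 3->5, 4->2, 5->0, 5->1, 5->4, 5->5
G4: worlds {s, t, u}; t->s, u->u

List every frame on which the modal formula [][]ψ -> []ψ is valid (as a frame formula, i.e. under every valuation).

G1, G2, G3

This is the axiom for density; its first-order frame correspondent is forall x forall y (Rxy -> exists z (Rxz & Rzy)).
G1: ✓.
G2: ✓.
G3: ✓.
G4: fails — Rts but no z with Rtz and Rzs.
Valid on: G1, G2, G3.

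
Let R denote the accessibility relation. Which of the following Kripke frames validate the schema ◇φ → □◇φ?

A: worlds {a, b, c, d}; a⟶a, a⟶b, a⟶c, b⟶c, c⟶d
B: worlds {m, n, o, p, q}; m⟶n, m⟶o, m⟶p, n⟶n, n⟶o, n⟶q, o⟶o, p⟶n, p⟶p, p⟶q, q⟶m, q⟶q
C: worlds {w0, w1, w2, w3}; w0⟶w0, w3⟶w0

C

Frame correspondent (Sahlqvist): ∀x ∀y ∀z (Rxy ∧ Rxz → Ryz) — i.e. the Euclidean property.
A: fails — Rab and Rab but not Rbb.
B: fails — Rmo and Rmn but not Ron.
C: ✓.
Valid on: C.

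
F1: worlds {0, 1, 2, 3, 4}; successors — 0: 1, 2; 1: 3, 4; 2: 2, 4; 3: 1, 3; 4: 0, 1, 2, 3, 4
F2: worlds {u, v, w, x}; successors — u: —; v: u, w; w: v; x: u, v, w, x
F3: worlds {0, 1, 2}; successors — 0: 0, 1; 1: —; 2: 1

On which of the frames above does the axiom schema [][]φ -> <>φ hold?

F1

This is the axiom for a generalized confluence (Geach) condition; its first-order frame correspondent is forall x exists w (x R^2 w & xRw).
F1: satisfies the condition.
F2: fails — at u but no t with uR²t and uRt.
F3: fails — at 1 but no w with 1R²w and 1Rw.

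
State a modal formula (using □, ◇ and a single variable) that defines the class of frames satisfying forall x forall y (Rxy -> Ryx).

p → □◇p

A defining formula is p → □◇p (the B axiom).
Suppose p→□◇p is valid. Take Rxy and set V(p)={x}. Then p at x, so □◇p at x, so ◇p at y, so some z with Ryz has p; z=x, i.e. Ryx.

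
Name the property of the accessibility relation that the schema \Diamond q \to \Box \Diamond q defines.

The Euclidean property

Suppose ◇q→□◇q is valid. Take Rxy, Rxz and set V(q)={y}. Then ◇q at x, so □◇q at x, so ◇q at z, so some w with Rzw has q; w=y, i.e. Rzy. By symmetry of the argument, Ryz.
The converse is a direct semantic check.
So the correspondent is the Euclidean property.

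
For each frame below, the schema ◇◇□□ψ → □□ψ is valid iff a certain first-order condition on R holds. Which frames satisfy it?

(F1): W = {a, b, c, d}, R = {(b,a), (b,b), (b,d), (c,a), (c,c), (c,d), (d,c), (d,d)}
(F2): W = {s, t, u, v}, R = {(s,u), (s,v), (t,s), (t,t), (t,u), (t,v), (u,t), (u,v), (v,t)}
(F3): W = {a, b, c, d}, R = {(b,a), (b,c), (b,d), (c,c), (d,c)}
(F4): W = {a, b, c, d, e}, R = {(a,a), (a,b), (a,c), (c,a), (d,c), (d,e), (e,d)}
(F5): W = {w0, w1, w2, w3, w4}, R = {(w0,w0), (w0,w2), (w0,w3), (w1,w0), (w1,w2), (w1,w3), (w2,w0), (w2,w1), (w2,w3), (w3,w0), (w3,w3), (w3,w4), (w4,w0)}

Frame correspondent (Sahlqvist): ∀x ∀y ∀z ((xR²y ∧ xR²z) → ∃w (yR²w ∧ z = w)) — i.e. a generalized confluence (Geach) condition.
(F1): fails — bR²a, bR²a but no w with aR²w and a=w.
(F2): fails — tR²s, tR²s but no w with sR²w and s=w.
(F3): holds.
(F4): fails — aR²b, aR²a but no w with bR²w and a=w.
(F5): fails — w0R²w2, w0R²w1 but no w with w2R²w and w1=w.
Valid on: (F3).

(F3)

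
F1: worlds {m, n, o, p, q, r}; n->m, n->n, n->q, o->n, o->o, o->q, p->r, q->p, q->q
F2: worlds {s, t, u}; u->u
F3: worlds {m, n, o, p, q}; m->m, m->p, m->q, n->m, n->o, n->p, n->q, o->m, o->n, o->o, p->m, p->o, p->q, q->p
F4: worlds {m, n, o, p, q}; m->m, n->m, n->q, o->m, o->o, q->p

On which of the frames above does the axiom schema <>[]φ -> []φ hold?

The schema corresponds to the Euclidean property: forall x forall y forall z (Rxy & Rxz -> Ryz).
F1: fails — Rnq and Rnn but not Rqn.
F2: ✓.
F3: fails — Rmq and Rmq but not Rqq.
F4: fails — Rnq and Rnq but not Rqq.

F2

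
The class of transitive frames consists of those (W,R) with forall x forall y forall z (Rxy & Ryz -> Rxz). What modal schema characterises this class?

□ψ → □□ψ

This is transitivity; the standard corresponding axiom is 4: □ψ → □□ψ.
Suppose □ψ→□□ψ is valid. Take Rxy, Ryz and set V(ψ)={w : Rxw}. Then □ψ at x, so □□ψ at x, so □ψ at y, so ψ at z, i.e. Rxz.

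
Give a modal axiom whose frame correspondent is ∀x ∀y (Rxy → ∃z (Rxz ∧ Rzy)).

□□ψ → □ψ

This is density; the standard corresponding axiom is C4: □□ψ → □ψ.
Suppose □□ψ→□ψ is valid. Take Rxy and set V(ψ)={w : xR²w}. Then □□ψ at x, so □ψ at x, so ψ at y, i.e. ∃z(Rxz∧Rzy).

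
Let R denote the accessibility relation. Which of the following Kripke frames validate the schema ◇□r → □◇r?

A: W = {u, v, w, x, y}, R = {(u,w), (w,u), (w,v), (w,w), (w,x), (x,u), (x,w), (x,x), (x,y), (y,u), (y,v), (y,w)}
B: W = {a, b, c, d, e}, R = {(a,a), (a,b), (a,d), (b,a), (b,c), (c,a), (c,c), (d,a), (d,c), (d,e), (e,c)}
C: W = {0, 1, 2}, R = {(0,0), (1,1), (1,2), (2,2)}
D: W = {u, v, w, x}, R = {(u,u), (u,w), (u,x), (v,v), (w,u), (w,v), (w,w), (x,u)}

C

This is the axiom for convergence; its first-order frame correspondent is ∀x ∀y ∀z (Rxy ∧ Rxz → ∃w (Ryw ∧ Rzw)).
A: fails — Rww and Rwv but w and v have no common successor.
B: fails — Rde and Rda but e and a have no common successor.
C: ✓.
D: fails — Rwu and Rwv but u and v have no common successor.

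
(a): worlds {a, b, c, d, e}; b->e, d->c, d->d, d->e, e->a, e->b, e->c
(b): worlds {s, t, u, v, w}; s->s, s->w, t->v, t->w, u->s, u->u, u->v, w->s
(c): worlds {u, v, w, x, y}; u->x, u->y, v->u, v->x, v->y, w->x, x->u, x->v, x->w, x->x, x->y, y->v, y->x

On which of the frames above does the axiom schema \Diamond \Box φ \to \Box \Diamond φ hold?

Frame correspondent (Sahlqvist): \forall x \forall y \forall z (Rxy \wedge Rxz \to \exists w (Ryw \wedge Rzw)) — i.e. convergence.
(a): fails — Rdc and Rdc but c and c have no common successor.
(b): fails — Rtv and Rtv but v and v have no common successor.
(c): condition met.

(c)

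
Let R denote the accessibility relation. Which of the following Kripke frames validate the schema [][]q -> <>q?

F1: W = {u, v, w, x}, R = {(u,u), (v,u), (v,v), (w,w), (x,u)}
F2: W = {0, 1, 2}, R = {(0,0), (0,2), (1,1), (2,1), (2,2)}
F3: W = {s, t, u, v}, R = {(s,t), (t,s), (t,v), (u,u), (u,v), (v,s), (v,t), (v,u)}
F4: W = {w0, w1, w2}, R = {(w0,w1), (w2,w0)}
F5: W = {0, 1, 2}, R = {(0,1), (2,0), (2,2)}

F1, F2

Frame correspondent (Sahlqvist): forall x exists w (x R^2 w & xRw) — i.e. a generalized confluence (Geach) condition.
F1: satisfies the condition.
F2: satisfies the condition.
F3: fails — at s but no w with sR²w and sRw.
F4: fails — at w0 but no w with w0R²w and w0Rw.
F5: fails — at 0 but no w with 0R²w and 0Rw.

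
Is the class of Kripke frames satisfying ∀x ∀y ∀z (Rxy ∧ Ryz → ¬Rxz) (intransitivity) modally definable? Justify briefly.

Modal frame validity is preserved under surjective bounded morphisms.
The 7-cycle (worlds 0,1,2,3,4,5,6 with 0→1→2→3→4→5→6→0) is intransitive. Mapping every world to a single reflexive point • is a surjective bounded morphism; the reflexive point is not intransitive (R••∧R•• but R••).
Hence intransitivity is not modally definable.

No — not modally definable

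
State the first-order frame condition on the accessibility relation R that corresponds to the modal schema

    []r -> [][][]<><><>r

forall x forall z (x R^3 z -> exists w (xRw & z R^3 w))

This is a Sahlqvist (Geach-type) schema ◇^0□^1r → □^3◇^3r.
Minimal-valuation argument: fix x; take any y with xR^0y and any z with xR^3z. Set V(r) to the set of worlds R-reachable from y in exactly 1 step. Then □^1r holds at y, so the antecedent holds at x; validity forces ◇^3r at z, giving a w with zR^3w and yR^1w.
First-order correspondent: forall x forall z (x R^3 z -> exists w (xRw & z R^3 w)).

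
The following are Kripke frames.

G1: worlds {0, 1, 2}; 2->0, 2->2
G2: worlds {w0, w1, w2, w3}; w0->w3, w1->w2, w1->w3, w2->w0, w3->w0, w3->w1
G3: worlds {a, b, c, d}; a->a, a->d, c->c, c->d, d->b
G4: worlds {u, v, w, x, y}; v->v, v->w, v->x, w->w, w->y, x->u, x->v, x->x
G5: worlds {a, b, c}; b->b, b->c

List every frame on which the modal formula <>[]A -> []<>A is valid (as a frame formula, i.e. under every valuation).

G2

This is the axiom for convergence; its first-order frame correspondent is forall x forall y forall z (Rxy & Rxz -> exists w (Ryw & Rzw)).
G1: fails — R22 and R20 but 2 and 0 have no common successor.
G2: satisfies the condition.
G3: fails — Raa and Rad but a and d have no common successor.
G4: fails — Rvw and Rvx but w and x have no common successor.
G5: fails — Rbc and Rbc but c and c have no common successor.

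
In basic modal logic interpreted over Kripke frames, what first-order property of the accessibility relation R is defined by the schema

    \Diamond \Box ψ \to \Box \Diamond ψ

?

Suppose ◇□ψ→□◇ψ is valid. Take Rxy, Rxz and set V(ψ)={w : Ryw}. Then □ψ at y so ◇□ψ at x, so □◇ψ at x, so ◇ψ at z, giving w with Rzw and Ryw.
Conversely, on a frame with convergence the schema holds at every world under every valuation.
Frame condition: \forall x \forall y \forall z (Rxy \wedge Rxz \to \exists w (Ryw \wedge Rzw)).

convergence: \forall x \forall y \forall z (Rxy \wedge Rxz \to \exists w (Ryw \wedge Rzw))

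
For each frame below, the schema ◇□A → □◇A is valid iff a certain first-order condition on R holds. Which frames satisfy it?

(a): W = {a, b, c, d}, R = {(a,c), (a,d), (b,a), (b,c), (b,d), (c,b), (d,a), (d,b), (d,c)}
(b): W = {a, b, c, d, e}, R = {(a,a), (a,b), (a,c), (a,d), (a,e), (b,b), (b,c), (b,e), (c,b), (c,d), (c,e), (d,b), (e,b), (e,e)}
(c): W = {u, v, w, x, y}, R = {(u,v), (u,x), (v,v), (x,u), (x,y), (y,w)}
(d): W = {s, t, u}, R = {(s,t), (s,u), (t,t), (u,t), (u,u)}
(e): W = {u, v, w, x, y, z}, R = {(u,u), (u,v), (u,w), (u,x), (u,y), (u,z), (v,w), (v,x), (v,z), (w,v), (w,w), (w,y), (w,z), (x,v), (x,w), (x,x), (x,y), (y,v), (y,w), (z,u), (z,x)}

The schema corresponds to convergence: ∀x ∀y ∀z (Rxy ∧ Rxz → ∃w (Ryw ∧ Rzw)).
(a): fails — Rbc and Rba but c and a have no common successor.
(b): condition met.
(c): fails — Ruv and Rux but v and x have no common successor.
(d): condition met.
(e): fails — Ruy and Ruz but y and z have no common successor.

(b), (d)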